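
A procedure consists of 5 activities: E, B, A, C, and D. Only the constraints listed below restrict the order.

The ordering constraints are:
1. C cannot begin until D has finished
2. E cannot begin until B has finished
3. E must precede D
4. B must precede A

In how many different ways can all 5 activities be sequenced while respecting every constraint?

4

B is the only activity with nothing required before it, so every ordering starts there.
Systematically extending each partial ordering one activity at a time and counting, there are 4 complete orderings.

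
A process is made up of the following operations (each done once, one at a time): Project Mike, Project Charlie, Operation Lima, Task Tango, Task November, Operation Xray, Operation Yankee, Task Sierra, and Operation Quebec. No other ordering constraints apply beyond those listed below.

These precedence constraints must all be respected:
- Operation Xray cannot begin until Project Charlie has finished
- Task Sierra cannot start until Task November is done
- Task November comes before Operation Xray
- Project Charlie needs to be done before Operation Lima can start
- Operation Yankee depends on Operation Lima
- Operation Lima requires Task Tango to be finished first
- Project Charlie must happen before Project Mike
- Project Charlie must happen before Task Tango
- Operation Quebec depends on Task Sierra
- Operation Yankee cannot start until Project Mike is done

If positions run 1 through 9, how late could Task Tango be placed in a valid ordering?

7

Following every chain forward from Task Tango, the operations that must come later are Operation Lima, Operation Yankee — 2 of them.
With 2 mandatory successors out of 9 operations total, the latest slot for Task Tango is 9−2 = 7, and it's reachable by doing all non-successors before Task Tango.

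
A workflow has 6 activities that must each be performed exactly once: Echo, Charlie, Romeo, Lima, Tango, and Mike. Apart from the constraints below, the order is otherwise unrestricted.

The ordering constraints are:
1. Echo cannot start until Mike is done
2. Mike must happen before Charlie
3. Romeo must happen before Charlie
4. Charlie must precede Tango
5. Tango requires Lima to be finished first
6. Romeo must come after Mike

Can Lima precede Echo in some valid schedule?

Yes

Nothing in the constraints forces Echo before Lima — there is no chain from Echo to Lima.
That means at least one valid schedule has Lima before Echo.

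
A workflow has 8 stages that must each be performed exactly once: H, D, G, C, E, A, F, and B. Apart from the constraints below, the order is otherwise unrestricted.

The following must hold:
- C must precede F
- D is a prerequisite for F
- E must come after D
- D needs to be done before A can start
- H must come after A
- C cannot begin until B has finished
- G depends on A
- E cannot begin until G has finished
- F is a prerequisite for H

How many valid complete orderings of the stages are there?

2 stages have no prerequisites (D, B), so any of them could come first.
Enumerating by repeatedly choosing an available stage (one whose prerequisites are all placed) gives 62 distinct complete orderings.

62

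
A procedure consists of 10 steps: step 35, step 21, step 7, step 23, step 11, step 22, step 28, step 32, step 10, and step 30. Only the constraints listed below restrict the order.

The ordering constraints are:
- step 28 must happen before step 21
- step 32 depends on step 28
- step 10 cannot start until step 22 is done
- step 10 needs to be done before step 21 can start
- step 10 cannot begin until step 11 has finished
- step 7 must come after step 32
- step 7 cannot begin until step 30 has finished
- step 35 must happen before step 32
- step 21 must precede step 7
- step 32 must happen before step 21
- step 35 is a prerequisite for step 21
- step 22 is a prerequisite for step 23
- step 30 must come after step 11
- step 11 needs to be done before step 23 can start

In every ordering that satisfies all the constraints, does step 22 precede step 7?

Tracing the constraints gives a chain: step 22 → step 10 → step 21 → step 7.
Hence step 22 necessarily comes before step 7.

Yes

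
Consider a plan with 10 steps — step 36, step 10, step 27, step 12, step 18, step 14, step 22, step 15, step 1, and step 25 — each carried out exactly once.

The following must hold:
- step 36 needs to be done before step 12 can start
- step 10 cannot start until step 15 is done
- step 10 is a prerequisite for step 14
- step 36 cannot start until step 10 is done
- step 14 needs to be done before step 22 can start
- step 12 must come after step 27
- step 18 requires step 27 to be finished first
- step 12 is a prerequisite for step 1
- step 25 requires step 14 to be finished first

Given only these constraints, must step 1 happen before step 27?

No

The constraints actually force step 27 before step 1 (via step 27 → step 12 → step 1), not the other way around.
So step 1 does not have to come before step 27 — it cannot.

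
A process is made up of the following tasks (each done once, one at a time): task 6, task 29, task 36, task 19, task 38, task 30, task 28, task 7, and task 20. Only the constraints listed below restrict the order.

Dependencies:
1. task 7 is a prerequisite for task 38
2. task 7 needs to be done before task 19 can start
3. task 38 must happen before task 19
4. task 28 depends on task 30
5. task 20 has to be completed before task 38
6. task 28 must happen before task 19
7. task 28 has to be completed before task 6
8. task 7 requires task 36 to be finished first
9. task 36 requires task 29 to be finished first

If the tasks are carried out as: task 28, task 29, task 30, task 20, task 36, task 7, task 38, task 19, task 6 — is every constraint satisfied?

In the proposed order, task 28 appears before task 30.
That contradicts the constraint that task 30 must precede task 28.

No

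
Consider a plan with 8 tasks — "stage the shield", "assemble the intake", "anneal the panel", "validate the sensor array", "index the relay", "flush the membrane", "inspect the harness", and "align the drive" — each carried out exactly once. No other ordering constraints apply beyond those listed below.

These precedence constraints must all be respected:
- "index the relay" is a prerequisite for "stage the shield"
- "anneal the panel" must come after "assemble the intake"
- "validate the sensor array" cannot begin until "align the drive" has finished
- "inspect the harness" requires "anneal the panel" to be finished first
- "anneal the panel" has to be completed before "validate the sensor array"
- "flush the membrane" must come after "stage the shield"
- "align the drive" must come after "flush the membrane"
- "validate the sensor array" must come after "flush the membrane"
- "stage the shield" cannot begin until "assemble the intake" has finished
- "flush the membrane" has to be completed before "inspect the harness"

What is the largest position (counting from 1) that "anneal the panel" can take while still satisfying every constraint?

Every task that must follow "anneal the panel" has to come after it. Tracing all chains starting from "anneal the panel", those tasks are: "validate the sensor array", "inspect the harness" — 2 in total.
With 2 mandatory successors out of 8 tasks total, the latest slot for "anneal the panel" is 8−2 = 6, and it's reachable by doing all non-successors before "anneal the panel".

6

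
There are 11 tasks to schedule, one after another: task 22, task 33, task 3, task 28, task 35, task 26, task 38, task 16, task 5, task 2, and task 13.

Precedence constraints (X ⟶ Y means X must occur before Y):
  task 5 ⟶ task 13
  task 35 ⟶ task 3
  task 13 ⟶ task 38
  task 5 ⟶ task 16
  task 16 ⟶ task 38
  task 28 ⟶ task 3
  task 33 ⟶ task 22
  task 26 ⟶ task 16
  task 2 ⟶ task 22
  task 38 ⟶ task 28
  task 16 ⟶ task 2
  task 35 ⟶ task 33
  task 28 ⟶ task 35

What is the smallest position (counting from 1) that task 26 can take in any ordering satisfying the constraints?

1

Nothing is required before task 26; it can be the very first task.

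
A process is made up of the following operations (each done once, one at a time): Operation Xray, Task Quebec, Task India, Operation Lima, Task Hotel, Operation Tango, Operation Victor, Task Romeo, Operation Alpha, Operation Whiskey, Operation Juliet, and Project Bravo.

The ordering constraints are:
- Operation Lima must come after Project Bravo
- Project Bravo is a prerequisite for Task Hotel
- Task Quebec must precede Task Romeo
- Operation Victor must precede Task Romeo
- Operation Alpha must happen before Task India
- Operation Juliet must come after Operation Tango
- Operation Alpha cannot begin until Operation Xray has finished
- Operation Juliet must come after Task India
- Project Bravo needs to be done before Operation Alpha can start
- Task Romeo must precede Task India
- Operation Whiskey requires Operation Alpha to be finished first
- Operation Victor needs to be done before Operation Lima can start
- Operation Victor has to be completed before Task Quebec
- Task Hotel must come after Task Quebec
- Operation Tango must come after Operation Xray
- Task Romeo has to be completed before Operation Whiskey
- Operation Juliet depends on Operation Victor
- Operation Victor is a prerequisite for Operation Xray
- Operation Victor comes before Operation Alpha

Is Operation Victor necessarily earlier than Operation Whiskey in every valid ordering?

Tracing the constraints gives a chain: Operation Victor → Task Romeo → Operation Whiskey.
That forces Operation Victor before Operation Whiskey in every valid schedule.

Yes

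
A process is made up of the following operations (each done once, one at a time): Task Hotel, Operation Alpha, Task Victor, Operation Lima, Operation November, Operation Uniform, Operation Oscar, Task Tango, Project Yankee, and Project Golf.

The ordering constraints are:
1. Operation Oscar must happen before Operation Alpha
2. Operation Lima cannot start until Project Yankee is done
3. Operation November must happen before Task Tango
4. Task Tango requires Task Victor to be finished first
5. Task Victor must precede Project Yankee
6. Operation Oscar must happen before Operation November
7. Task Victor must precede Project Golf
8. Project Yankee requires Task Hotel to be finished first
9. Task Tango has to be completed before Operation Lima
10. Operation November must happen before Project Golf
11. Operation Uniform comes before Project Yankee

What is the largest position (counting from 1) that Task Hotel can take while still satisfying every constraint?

The operations that are forced after Task Hotel, directly or by a chain of constraints, are Operation Lima, Project Yankee. That's 2 operations.
With 2 mandatory successors out of 10 operations total, the latest slot for Task Hotel is 10−2 = 8, and it's reachable by doing all non-successors before Task Hotel.

8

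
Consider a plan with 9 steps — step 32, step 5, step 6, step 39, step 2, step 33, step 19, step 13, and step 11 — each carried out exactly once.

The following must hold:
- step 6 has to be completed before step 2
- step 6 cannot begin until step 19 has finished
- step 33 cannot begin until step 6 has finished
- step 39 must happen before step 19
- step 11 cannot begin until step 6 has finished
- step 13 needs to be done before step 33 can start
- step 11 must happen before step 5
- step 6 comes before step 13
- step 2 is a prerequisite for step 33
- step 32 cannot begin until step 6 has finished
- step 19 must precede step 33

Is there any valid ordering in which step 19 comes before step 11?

Step 19 is actually forced before step 11 by the constraints, so certainly some valid ordering has step 19 first.

Yes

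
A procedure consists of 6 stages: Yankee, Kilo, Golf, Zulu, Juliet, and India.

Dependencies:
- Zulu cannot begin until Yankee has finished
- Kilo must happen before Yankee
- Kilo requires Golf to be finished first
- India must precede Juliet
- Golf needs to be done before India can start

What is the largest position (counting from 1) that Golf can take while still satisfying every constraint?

1

The stages that are forced after Golf, directly or by a chain of constraints, are Yankee, Kilo, Zulu, Juliet, India. That's 5 stages.
So at least 5 stages follow Golf, putting Golf no later than position 1. That position is achievable by scheduling everything else first.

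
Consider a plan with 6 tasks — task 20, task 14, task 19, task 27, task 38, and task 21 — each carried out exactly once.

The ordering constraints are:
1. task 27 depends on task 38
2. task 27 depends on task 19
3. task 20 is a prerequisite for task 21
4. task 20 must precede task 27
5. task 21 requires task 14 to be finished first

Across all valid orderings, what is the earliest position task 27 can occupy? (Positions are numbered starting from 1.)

The tasks that are forced before task 27, directly or transitively, are task 20, task 19, task 38. That's 3 tasks.
So at minimum 3 tasks come before task 27, putting task 27 no earlier than position 4. That position is achievable by scheduling exactly those predecessors first.

4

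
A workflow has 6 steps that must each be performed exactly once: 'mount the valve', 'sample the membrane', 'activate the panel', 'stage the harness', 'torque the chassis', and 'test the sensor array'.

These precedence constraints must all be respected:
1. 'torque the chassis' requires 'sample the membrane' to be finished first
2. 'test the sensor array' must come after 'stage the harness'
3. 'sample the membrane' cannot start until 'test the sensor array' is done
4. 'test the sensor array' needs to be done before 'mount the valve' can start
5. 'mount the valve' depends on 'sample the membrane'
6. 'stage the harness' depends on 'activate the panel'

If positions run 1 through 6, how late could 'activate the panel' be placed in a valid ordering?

1

Every step that must follow 'activate the panel' has to come after it. Tracing all chains starting from 'activate the panel', those steps are: 'mount the valve', 'sample the membrane', 'stage the harness', 'torque the chassis', 'test the sensor array' — 5 in total.
With 5 mandatory successors out of 6 steps total, the latest slot for 'activate the panel' is 6−5 = 1, and it's reachable by doing all non-successors before 'activate the panel'.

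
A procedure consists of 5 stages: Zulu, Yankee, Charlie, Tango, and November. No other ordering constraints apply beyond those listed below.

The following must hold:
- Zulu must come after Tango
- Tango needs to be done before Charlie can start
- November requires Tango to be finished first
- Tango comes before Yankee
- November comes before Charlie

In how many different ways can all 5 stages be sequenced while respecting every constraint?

12

Tango is the only stage with nothing required before it, so every ordering starts there.
Systematically extending each partial ordering one stage at a time and counting, there are 12 complete orderings.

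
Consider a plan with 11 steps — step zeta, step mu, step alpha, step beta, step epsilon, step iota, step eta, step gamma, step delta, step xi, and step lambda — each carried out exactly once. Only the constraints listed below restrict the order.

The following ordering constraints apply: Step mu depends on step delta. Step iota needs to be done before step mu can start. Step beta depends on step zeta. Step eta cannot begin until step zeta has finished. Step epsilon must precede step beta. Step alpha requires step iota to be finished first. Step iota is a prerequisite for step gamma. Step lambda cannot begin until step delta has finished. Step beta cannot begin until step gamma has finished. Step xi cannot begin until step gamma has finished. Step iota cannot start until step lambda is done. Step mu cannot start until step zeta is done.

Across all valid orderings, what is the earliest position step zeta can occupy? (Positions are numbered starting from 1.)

1

Nothing is required before step zeta; it can be the very first step.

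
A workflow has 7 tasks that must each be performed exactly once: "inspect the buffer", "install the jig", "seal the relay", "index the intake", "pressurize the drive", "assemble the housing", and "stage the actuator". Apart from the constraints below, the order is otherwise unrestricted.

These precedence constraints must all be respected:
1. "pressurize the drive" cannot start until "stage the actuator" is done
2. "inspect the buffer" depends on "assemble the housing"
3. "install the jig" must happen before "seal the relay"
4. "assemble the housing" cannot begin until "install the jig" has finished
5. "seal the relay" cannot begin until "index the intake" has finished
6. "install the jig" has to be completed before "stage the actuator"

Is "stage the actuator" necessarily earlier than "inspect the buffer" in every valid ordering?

No chain of constraints connects "stage the actuator" to "inspect the buffer" in either direction.
So "stage the actuator" can come before "inspect the buffer" or after — it is not forced.

No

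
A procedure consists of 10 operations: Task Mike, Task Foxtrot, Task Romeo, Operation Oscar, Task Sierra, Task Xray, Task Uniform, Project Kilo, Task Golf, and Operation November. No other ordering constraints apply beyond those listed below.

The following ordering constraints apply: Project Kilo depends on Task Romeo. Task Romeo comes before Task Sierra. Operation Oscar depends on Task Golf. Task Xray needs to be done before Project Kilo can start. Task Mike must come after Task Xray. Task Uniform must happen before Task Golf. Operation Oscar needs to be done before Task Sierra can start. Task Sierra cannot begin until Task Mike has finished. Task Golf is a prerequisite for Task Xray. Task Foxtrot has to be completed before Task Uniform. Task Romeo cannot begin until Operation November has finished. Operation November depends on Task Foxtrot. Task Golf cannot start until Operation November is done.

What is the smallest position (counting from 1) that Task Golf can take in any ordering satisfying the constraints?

4

Every operation that must precede Task Golf has to come before it. Tracing all chains that end at Task Golf, those operations are: Task Foxtrot, Task Uniform, Operation November — 3 in total.
With 3 mandatory predecessors, the earliest Task Golf can sit is position 3+1 = 4, and placing just those 3 first achieves it.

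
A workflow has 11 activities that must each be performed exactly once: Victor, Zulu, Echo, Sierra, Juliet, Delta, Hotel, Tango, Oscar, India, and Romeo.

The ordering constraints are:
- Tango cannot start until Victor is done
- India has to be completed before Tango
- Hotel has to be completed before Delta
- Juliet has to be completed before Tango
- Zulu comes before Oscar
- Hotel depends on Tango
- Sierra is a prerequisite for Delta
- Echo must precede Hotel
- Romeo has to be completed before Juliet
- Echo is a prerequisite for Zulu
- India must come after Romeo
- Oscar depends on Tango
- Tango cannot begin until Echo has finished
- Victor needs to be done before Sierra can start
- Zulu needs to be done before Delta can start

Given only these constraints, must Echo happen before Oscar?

Yes

There is a constraint chain Echo → Zulu → Oscar.
So Echo must precede Oscar in any valid ordering.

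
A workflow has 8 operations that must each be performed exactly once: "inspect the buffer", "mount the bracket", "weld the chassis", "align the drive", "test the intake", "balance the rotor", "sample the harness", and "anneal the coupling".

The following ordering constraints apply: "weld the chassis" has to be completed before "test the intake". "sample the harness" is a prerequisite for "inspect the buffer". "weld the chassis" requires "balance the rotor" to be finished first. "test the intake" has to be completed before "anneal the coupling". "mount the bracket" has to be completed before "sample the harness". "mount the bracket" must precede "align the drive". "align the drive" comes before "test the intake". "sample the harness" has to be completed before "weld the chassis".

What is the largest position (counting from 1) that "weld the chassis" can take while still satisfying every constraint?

Following every chain forward from "weld the chassis", the operations that must come later are "test the intake", "anneal the coupling" — 2 of them.
With 2 mandatory successors out of 8 operations total, the latest slot for "weld the chassis" is 8−2 = 6, and it's reachable by doing all non-successors before "weld the chassis".

6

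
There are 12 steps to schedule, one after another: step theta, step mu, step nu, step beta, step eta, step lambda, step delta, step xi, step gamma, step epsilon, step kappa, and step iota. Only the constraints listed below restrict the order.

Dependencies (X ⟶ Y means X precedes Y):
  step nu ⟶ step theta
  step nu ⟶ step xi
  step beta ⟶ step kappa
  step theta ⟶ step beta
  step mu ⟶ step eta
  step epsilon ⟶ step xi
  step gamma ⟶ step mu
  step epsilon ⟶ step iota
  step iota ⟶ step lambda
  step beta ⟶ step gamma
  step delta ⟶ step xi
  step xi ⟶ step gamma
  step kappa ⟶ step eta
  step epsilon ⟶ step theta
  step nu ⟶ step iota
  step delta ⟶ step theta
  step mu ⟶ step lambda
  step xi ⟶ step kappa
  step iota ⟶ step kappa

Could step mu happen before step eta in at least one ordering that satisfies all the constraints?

Yes

Every valid ordering already has step mu before step eta (the constraints require it), so in particular at least one does.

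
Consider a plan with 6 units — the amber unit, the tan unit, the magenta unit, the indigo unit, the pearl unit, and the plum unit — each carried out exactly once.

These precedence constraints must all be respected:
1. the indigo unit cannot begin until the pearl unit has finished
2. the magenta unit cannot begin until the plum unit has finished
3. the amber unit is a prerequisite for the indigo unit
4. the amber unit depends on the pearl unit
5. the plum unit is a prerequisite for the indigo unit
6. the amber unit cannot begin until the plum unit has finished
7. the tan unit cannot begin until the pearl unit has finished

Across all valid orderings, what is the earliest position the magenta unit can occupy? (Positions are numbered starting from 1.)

Working backwards through the constraints from the magenta unit, its only required predecessor is the plum unit.
So at minimum 1 unit comes before the magenta unit, putting the magenta unit no earlier than position 2. That position is achievable by scheduling exactly that predecessor first.

2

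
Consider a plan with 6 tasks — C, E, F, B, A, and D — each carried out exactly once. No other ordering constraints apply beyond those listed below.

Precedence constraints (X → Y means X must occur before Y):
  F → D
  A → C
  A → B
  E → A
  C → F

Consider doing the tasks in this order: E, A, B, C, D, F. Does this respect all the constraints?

In the proposed order, D appears before F.
That contradicts the constraint that F must precede D.

No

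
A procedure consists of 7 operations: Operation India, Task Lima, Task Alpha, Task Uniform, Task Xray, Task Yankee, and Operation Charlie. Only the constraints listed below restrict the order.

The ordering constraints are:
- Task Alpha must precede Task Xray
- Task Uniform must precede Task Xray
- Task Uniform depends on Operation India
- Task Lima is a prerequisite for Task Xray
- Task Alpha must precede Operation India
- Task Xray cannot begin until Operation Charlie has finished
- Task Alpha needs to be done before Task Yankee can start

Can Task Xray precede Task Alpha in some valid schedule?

Following Task Alpha → Task Xray, Task Alpha must precede Task Xray in every valid ordering.
Hence Task Xray can never be scheduled before Task Alpha.

No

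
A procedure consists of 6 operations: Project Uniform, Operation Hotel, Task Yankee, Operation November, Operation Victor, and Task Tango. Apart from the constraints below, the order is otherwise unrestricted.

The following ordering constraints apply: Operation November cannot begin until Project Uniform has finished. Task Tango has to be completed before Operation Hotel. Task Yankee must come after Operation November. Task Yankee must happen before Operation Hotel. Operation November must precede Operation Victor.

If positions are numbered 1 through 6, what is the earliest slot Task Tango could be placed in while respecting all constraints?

1

Task Tango has no prerequisites at all, so it can go in position 1.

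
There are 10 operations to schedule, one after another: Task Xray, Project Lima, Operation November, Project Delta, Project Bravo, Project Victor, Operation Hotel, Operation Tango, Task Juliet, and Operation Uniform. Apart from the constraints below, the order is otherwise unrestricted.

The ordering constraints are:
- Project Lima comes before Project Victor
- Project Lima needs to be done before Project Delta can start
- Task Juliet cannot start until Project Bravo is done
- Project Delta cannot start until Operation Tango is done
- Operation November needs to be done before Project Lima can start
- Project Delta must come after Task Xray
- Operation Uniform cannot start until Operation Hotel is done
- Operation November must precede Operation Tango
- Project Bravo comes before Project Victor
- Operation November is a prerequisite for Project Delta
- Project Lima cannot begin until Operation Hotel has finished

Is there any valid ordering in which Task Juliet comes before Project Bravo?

Following Project Bravo → Task Juliet, Project Bravo must precede Task Juliet in every valid ordering.
Hence Task Juliet can never be scheduled before Project Bravo.

No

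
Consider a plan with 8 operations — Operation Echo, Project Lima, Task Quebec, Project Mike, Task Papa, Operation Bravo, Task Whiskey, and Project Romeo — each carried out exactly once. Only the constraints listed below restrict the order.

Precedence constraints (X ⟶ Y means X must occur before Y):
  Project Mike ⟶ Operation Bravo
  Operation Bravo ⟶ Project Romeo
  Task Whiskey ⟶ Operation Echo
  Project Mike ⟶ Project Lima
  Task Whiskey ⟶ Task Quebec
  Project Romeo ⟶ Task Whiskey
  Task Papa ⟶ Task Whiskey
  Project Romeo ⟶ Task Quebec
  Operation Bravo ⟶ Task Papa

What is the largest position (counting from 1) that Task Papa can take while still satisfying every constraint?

The operations that are forced after Task Papa, directly or by a chain of constraints, are Operation Echo, Task Quebec, Task Whiskey. That's 3 operations.
With 3 mandatory successors out of 8 operations total, the latest slot for Task Papa is 8−3 = 5, and it's reachable by doing all non-successors before Task Papa.

5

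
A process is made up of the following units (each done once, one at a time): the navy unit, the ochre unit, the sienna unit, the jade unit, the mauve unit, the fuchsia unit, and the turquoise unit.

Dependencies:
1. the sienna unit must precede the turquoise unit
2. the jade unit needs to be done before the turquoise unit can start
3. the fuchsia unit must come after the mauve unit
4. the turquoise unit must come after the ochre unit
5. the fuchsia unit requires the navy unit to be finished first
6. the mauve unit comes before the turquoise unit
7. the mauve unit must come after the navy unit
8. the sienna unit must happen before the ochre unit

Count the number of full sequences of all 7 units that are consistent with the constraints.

The units with no prerequisites are the navy unit, the sienna unit, the jade unit; any of them can be placed first.
Counting all ways to extend the partial order to a total order gives 90.

90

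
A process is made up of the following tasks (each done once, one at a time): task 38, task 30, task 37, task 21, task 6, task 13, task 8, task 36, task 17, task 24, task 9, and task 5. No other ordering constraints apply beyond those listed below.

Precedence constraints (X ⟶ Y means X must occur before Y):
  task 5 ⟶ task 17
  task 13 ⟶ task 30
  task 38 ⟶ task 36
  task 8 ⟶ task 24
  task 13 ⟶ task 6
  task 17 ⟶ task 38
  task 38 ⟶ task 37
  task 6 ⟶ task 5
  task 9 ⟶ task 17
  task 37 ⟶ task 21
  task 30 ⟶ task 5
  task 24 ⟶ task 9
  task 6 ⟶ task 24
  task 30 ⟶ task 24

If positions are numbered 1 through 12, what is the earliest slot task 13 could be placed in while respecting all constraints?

Task 13 has no prerequisites at all, so it can go in position 1.

1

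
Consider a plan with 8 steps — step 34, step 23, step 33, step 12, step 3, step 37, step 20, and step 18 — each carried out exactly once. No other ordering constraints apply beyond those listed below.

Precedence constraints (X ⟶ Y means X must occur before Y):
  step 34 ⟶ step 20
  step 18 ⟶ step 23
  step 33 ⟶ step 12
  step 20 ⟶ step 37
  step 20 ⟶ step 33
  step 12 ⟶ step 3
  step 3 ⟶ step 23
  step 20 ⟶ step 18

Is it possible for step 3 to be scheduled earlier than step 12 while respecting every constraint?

There is a dependency chain step 12 → step 3, so step 3 always comes after step 12.
Hence step 3 can never be scheduled before step 12.

No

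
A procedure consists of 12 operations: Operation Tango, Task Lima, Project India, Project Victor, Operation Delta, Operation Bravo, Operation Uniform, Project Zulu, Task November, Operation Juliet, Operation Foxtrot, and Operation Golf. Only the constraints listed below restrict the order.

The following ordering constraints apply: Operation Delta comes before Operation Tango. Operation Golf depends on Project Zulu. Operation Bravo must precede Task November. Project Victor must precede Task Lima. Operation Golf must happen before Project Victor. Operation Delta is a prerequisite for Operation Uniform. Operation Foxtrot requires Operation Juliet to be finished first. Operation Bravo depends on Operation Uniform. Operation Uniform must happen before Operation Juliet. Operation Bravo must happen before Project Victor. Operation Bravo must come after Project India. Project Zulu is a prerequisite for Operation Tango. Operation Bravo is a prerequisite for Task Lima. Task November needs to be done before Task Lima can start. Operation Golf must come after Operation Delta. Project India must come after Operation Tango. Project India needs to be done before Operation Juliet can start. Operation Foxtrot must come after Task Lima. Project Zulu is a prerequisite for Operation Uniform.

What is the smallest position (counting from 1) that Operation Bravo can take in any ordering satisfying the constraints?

The operations that are forced before Operation Bravo, directly or transitively, are Operation Tango, Project India, Operation Delta, Operation Uniform, Project Zulu. That's 5 operations.
So at minimum 5 operations come before Operation Bravo, putting Operation Bravo no earlier than position 6. That position is achievable by scheduling exactly those predecessors first.

6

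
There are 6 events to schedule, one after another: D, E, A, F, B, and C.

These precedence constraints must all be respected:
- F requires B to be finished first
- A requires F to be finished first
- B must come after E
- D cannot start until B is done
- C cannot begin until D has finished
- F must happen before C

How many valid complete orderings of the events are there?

E is the only event with nothing required before it, so every ordering starts there.
Enumerating by repeatedly choosing an available event (one whose prerequisites are all placed) gives 5 distinct complete orderings.

5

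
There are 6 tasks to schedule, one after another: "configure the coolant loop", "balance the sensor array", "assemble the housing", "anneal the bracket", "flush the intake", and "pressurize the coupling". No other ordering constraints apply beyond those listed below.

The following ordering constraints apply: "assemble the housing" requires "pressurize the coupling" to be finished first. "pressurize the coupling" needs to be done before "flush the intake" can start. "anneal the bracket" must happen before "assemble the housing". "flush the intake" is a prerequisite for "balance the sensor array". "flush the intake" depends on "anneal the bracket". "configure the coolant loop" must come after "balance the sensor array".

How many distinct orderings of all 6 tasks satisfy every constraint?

The tasks with no prerequisites are "anneal the bracket", "pressurize the coupling"; any of them can be placed first.
Systematically extending each partial ordering one task at a time and counting, there are 8 complete orderings.

8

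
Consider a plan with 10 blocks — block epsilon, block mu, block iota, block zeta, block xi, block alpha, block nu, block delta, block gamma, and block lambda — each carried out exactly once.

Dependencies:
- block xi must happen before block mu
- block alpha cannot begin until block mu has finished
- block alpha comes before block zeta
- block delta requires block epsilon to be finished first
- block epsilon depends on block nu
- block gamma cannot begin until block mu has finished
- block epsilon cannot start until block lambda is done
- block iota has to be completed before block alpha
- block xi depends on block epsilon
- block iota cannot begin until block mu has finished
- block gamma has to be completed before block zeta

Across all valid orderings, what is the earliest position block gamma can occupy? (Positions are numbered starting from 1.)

6

The blocks that are forced before block gamma, directly or transitively, are block epsilon, block mu, block xi, block nu, block lambda. That's 5 blocks.
So at minimum 5 blocks come before block gamma, putting block gamma no earlier than position 6. That position is achievable by scheduling exactly those predecessors first.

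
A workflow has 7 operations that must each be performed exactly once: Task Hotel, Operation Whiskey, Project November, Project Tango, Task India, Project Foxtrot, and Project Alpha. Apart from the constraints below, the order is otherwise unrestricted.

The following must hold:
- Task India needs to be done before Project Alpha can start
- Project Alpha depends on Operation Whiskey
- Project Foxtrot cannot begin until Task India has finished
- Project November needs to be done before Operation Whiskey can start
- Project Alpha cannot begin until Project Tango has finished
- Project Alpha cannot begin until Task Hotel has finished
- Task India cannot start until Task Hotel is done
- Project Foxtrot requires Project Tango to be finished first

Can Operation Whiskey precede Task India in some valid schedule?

No chain of constraints runs from Task India to Operation Whiskey, so Task India is not required to come first.
So a valid ordering placing Operation Whiskey earlier than Task India exists.

Yes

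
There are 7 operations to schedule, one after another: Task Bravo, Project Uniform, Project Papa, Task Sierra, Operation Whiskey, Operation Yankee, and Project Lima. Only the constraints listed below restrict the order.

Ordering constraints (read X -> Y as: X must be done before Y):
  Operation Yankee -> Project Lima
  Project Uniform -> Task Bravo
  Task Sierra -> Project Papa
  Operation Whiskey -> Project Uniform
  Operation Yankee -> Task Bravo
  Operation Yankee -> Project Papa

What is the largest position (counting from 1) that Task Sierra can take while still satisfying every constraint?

The only operation forced after Task Sierra (directly or by a chain) is Project Papa.
With 1 mandatory successor out of 7 operations total, the latest slot for Task Sierra is 7−1 = 6, and it's reachable by doing all non-successors before Task Sierra.

6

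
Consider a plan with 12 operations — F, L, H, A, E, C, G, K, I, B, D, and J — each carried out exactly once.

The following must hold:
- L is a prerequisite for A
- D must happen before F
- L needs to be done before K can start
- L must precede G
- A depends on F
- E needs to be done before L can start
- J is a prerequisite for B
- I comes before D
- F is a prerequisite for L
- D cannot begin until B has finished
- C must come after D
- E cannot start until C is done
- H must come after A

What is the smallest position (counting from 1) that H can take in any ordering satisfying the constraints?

Every operation that must precede H has to come before it. Tracing all chains that end at H, those operations are: F, L, A, E, C, I, B, D, J — 9 in total.
So at minimum 9 operations come before H, putting H no earlier than position 10. That position is achievable by scheduling exactly those predecessors first.

10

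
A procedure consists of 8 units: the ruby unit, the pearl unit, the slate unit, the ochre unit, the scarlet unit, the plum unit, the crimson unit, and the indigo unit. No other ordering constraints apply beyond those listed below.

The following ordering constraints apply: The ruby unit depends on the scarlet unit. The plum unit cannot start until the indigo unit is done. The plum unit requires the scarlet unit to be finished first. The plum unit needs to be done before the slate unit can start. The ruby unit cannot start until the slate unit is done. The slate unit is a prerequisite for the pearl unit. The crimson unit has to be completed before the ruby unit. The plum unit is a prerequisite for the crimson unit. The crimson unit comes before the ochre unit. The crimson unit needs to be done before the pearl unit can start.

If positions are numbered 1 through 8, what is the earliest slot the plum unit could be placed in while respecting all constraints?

Working backwards through the constraints from the plum unit, its full set of required predecessors is the scarlet unit, the indigo unit — 2 of them.
So at minimum 2 units come before the plum unit, putting the plum unit no earlier than position 3. That position is achievable by scheduling exactly those predecessors first.

3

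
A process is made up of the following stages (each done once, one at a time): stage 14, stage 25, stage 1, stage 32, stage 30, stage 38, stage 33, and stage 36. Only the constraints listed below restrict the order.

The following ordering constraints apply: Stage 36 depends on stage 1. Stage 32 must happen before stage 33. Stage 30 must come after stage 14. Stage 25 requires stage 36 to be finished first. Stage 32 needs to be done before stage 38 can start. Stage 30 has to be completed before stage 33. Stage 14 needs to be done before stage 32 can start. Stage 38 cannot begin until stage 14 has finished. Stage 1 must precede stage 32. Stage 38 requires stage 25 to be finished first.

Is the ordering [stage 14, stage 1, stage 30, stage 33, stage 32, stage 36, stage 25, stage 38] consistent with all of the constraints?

The sequence places stage 33 ahead of stage 32.
But one of the constraints requires stage 32 before stage 33, so this ordering violates it.

No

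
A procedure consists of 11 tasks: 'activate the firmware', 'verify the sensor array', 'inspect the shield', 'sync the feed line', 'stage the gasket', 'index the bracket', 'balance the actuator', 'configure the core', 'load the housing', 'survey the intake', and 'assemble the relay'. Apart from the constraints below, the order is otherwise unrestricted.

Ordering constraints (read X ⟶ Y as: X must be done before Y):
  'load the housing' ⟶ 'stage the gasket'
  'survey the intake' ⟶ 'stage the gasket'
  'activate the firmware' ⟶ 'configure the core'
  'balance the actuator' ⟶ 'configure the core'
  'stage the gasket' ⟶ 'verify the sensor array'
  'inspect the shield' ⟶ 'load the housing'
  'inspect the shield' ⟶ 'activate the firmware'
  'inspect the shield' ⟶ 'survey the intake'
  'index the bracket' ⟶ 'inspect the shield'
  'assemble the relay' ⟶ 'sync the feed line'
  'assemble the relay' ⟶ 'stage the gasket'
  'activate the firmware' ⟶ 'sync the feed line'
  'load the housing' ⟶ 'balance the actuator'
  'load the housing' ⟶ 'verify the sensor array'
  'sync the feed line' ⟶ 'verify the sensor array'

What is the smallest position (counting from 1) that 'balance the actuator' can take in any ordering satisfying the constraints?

4

Working backwards through the constraints from 'balance the actuator', its full set of required predecessors is 'inspect the shield', 'index the bracket', 'load the housing' — 3 of them.
With 3 mandatory predecessors, the earliest 'balance the actuator' can sit is position 3+1 = 4, and placing just those 3 first achieves it.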